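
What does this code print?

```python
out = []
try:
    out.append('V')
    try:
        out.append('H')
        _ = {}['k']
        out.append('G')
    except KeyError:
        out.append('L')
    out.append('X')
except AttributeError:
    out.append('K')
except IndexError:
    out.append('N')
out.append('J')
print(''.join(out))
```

Execution trace: 'V' (try body) → 'H' (inner try body) → 'L' (inner except KeyError) → 'X' (try body, no exception) → 'J' (after the try/except). Output: VHLXJ

Answer: VHLXJ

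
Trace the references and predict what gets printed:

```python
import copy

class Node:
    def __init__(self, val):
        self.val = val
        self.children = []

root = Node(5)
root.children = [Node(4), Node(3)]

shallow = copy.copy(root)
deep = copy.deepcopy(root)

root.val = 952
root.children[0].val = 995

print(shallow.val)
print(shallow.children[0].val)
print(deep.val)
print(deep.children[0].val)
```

Key concept: deep copy with custom objects.
Step by step:
`root = Node(5)` → root = Node(val=5, children=[])
`root.children = [Node(4), Node(3)]` → root = Node(val=5, children=[Node(val=4, children=[]), Node(val=3, children=[])])
`shallow = copy.copy(root)` → shallow = Node(val=5, children=[Node(val=4, children=[]), Node(val=3, children=[])])
`deep = copy.deepcopy(root)` → deep = Node(val=5, children=[Node(val=4, children=[]), Node(val=3, children=[])])
`root.val = 952` → root = Node(val=952, children=[Node(val=4, children=[]), Node(val=3, children=[])])
`root.children[0].val = 995` → root = Node(val=952, children=[Node(val=995, children=[]), Node(val=3, children=[])]); shallow = Node(val=5, children=[Node(val=995, children=[]), Node(val=3, children=[])])
`print(shallow.val)` → prints 5
`print(shallow.children[0].val)` → prints 995
`print(deep.val)` → prints 5
`print(deep.children[0].val)` → prints 4

Answer:
5
995
5
4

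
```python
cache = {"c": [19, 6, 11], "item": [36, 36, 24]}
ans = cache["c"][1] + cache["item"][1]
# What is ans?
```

Trace:
`cache = {"c": [19, 6, 11], "item": [36, 36, 24]}` → cache = {'c': [19, 6, 11], 'item': [36, 36, 24]}
`ans = cache["c"][1] + cache["item"][1]` → ans = 42
So ans = 42

Answer: 42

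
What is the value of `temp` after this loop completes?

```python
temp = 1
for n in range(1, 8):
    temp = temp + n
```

Start at 1, add 1 through 7
`temp` takes the values: 1 → 2 → 4 → 7 → 11 → 16 → 22 → 29

Answer: 29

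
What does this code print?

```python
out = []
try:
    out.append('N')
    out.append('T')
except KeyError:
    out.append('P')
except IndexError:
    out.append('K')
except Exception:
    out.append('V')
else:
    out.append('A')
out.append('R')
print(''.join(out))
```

Execution trace: 'N' (try body) → 'T' (try body, no exception) → 'A' (else) → 'R' (after the try/except). Output: NTAR

Answer: NTAR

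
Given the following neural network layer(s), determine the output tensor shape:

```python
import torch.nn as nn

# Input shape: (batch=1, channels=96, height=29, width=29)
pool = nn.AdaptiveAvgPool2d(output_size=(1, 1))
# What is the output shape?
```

Input: (1, 96, 29, 29) -> Output: (1, 96, 1, 1)

Answer: (1, 96, 1, 1)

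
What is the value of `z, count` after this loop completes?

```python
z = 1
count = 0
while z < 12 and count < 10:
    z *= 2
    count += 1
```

Double until >= 12 or 10 iterations
`z, count` takes the values: (1, 0) → (2, 0) → (2, 1) → (4, 1) → (4, 2) → (8, 2) → (8, 3) → (16, 3) → (16, 4)

Answer: 16, 4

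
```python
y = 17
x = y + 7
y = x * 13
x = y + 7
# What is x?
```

Trace:
`y = 17` → y = 17
`x = y + 7` → x = 24
`y = x * 13` → y = 312
`x = y + 7` → x = 319
So x = 319

Answer: 319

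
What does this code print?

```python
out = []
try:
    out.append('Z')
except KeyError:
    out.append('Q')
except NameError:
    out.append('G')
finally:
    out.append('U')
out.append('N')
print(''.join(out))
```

Execution trace: 'Z' (try body, no exception) → 'U' (finally) → 'N' (after the try/except). Output: ZUN

Answer: ZUN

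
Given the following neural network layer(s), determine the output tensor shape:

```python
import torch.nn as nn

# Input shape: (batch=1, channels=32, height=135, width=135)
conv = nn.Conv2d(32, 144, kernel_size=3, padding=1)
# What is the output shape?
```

Input: (1, 32, 135, 135) -> Output: (1, 144, 135, 135)

Answer: (1, 144, 135, 135)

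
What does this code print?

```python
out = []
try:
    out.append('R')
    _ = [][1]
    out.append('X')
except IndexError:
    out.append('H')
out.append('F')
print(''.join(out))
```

Execution trace: 'R' (try body) → 'H' (except IndexError) → 'F' (after the try/except). Output: RHF

Answer: RHF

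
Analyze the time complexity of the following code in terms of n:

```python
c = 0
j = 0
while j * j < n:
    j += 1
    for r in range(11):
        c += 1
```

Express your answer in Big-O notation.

Each loop level contributes: √n × 1. Multiplying the contributions gives O(√n).

Answer: O(√n)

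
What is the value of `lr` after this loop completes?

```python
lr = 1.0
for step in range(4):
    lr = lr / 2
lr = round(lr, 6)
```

Halving LR 4 times: 1 / 2^4
`lr` takes the values: 1.0 → 0.5 → 0.25 → 0.125 → 0.0625

Answer: 0.0625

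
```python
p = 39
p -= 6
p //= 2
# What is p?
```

Trace:
`p = 39` → p = 39
`p -= 6` → p = 33
`p //= 2` → p = 16
So p = 16

Answer: 16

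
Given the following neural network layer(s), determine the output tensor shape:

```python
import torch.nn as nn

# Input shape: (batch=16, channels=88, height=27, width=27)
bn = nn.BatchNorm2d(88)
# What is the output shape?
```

Input: (16, 88, 27, 27) -> Output: (16, 88, 27, 27)

Answer: (16, 88, 27, 27)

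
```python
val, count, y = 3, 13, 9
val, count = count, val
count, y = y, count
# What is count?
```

Trace:
`val, count, y = 3, 13, 9` → val = 3; count = 13; y = 9
`val, count = count, val` → val = 13; count = 3
`count, y = y, count` → count = 9; y = 3
So count = 9

Answer: 9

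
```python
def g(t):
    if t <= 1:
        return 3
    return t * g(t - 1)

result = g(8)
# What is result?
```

g(8) = 8 * 7 * 6 * 5 * 4 * 3 * 2 * 3 = 120960

Answer: 120960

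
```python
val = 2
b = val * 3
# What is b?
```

Trace:
`val = 2` → val = 2
`b = val * 3` → b = 6
So b = 6

Answer: 6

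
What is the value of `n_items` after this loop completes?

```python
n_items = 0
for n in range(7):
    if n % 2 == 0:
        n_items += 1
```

Count numbers divisible by 2 in range(7)
`n_items` takes the values: 0 → 1 → 2 → 3 → 4

Answer: 4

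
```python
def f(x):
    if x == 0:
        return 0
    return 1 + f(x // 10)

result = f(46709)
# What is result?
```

Count of digits of 46709: 5

Answer: 5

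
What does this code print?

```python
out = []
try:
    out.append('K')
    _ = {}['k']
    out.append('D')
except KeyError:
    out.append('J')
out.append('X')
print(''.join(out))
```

Execution trace: 'K' (try body) → 'J' (except KeyError) → 'X' (after the try/except). Output: KJX

Answer: KJX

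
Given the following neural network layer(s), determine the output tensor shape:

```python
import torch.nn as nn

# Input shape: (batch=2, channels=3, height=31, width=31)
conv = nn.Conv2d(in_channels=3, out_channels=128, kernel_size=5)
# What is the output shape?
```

Input: (2, 3, 31, 31) -> Output: (2, 128, 27, 27)

Answer: (2, 128, 27, 27)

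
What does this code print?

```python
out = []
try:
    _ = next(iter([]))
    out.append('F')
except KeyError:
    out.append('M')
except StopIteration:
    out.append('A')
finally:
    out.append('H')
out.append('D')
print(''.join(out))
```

Execution trace: 'A' (except StopIteration) → 'H' (finally) → 'D' (after the try/except). Output: AHD

Answer: AHD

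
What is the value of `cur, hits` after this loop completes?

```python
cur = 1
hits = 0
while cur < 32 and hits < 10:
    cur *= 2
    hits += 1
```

Double until >= 32 or 10 iterations
`cur, hits` takes the values: (1, 0) → (2, 0) → (2, 1) → (4, 1) → (4, 2) → (8, 2) → (8, 3) → (16, 3) → (16, 4) → (32, 4) → (32, 5)

Answer: 32, 5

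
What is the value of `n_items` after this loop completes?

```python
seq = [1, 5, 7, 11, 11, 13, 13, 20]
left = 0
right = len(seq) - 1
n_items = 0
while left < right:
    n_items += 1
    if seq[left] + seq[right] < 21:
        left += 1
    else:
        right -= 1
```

Steps to find pair summing to 21
`n_items` takes the values: 0 → 1 → 2 → 3 → 4 → 5 → 6 → 7

Answer: 7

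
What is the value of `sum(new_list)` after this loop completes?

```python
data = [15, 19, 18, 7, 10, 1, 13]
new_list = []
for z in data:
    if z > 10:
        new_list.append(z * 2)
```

Sum of doubled values > 10
`new_list` takes the values: [] → [30] → [30, 38] → [30, 38, 36] → [30, 38, 36, 26]
So `sum(new_list)` = 130

Answer: 130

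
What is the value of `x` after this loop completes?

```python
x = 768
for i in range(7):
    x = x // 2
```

Halve 7 times: 768 // 2^7 = 6
`x` takes the values: 768 → 384 → 192 → 96 → 48 → 24 → 12 → 6

Answer: 6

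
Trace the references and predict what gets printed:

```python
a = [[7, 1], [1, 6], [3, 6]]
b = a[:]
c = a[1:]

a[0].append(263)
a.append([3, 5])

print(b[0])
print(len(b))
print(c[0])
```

Key concept: slice with nested mutation.
Step by step:
`a = [[7, 1], [1, 6], [3, 6]]` → a = [[7, 1], [1, 6], [3, 6]]
`b = a[:]` → b = [[7, 1], [1, 6], [3, 6]]
`c = a[1:]` → c = [[1, 6], [3, 6]]
`a[0].append(263)` → a = [[7, 1, 263], [1, 6], [3, 6]]; b = [[7, 1, 263], [1, 6], [3, 6]]
`a.append([3, 5])` → a = [[7, 1, 263], [1, 6], [3, 6], [3, 5]]
`print(b[0])` → prints [7, 1, 263]
`print(len(b))` → prints 3
`print(c[0])` → prints [1, 6]

Answer:
[7, 1, 263]
3
[1, 6]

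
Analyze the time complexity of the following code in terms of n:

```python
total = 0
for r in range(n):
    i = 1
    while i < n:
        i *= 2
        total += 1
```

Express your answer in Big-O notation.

Each loop level contributes: n × log n. Multiplying the contributions gives O(n log n).

Answer: O(n log n)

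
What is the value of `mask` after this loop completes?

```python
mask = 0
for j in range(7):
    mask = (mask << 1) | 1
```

Build 7 consecutive 1-bits: 0b1111111
`mask` takes the values: 0 → 1 → 3 → 7 → 15 → 31 → 63 → 127

Answer: 127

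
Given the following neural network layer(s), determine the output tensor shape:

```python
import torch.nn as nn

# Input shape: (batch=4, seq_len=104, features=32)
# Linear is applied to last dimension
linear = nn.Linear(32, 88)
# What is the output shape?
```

Input: (4, 104, 32) -> Output: (4, 104, 88)

Answer: (4, 104, 88)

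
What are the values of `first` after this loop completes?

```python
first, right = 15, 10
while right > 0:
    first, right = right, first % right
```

GCD of 15 and 10
`first` takes the values: 15 → 10 → 5

Answer: 5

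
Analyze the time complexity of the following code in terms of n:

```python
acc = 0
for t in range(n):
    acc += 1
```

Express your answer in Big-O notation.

Each loop level contributes: n. Multiplying the contributions gives O(n).

Answer: O(n)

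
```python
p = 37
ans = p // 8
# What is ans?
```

Trace:
`p = 37` → p = 37
`ans = p // 8` → ans = 4
So ans = 4

Answer: 4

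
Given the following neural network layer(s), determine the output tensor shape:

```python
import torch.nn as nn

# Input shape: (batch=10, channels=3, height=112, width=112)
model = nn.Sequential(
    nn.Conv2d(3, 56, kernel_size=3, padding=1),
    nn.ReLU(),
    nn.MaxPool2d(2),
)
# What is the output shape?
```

Input: (10, 3, 112, 112) -> after Conv2d: (10, 56, 112, 112) -> after ReLU: (10, 56, 112, 112) -> Output: (10, 56, 56, 56)

Answer: (10, 56, 56, 56)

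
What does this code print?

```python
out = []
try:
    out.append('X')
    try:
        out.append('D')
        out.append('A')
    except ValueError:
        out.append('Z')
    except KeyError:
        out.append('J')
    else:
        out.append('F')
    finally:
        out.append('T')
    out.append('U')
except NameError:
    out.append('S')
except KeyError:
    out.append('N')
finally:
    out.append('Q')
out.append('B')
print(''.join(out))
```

Execution trace: 'X' (try body) → 'D' (inner try body) → 'A' (inner try body, no exception) → 'F' (inner else) → 'T' (inner finally) → 'U' (try body, no exception) → 'Q' (finally) → 'B' (after the try/except). Output: XDAFTUQB

Answer: XDAFTUQB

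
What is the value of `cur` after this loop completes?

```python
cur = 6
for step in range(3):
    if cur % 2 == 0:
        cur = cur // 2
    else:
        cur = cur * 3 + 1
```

Collatz-style transformation from 6
`cur` takes the values: 6 → 3 → 10 → 5

Answer: 5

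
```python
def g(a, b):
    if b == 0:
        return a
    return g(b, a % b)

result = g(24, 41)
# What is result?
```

g(24, 41) -> g(41, 24) -> g(24, 17) -> g(17, 7) -> g(7, 3) -> g(3, 1) -> g(1, 0) -> 1

Answer: 1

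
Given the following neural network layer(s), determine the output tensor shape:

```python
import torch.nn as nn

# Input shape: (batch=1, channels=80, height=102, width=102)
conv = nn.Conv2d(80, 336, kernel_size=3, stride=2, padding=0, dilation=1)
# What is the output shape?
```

Input: (1, 80, 102, 102) -> Output: (1, 336, 50, 50)

Answer: (1, 336, 50, 50)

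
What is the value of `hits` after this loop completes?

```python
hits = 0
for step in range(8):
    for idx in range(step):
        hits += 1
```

Triangle number: 0+1+2+...+7
`hits` takes the values: 0 → 1 → 2 → 3 → 4 → 5 → 6 → 7 → 8 → 9 → 10 → 11 → 12 → 13 → 14 → 15 → 16 → 17 → 18 → 19 → 20 → 21 → 22 → 23 → 24 → 25 → 26 → 27 → 28

Answer: 28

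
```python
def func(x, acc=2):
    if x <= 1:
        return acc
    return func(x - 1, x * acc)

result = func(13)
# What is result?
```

Accumulator trace (n, acc): (13, 2) -> (12, 26) -> (11, 312) -> (10, 3432) -> (9, 34320) -> (8, 308880) -> (7, 2471040) -> (6, 17297280) -> (5, 103783680) -> (4, 518918400) -> (3, 2075673600) -> (2, 6227020800) -> (1, 12454041600) -> return 12454041600

Answer: 12454041600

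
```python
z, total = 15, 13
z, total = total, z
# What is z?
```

Trace:
`z, total = 15, 13` → z = 15; total = 13
`z, total = total, z` → z = 13; total = 15
So z = 13

Answer: 13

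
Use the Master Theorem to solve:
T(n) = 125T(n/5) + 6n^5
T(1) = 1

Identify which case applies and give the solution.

a=125, b=5, f(n)=6n^5. log_5(125) = 3. Since c=5 > 3 and the regularity condition holds (125(n/5)^5 = (125/5^5)n^5 with 125/5^5 < 1), Case 3 applies: T(n) = Θ(f(n)) = O(n^5).

Answer: O(n^5) - Case 3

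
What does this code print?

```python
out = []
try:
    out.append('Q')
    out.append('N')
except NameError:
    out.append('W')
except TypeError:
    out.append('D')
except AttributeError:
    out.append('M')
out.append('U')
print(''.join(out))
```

Execution trace: 'Q' (try body) → 'N' (try body, no exception) → 'U' (after the try/except). Output: QNU

Answer: QNU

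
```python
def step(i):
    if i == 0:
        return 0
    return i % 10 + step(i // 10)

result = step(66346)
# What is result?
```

Sum of digits of 66346: 6 + 4 + 3 + 6 + 6 = 25

Answer: 25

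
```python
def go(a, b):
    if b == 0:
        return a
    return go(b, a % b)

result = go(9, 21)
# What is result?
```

go(9, 21) -> go(21, 9) -> go(9, 3) -> go(3, 0) -> 3

Answer: 3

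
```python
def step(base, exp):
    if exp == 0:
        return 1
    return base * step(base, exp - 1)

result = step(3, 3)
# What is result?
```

step(3, 3) = 3 * 3 * 3 = 27

Answer: 27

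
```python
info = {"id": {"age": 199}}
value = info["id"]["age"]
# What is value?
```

Trace:
`info = {"id": {"age": 199}}` → info = {'id': {'age': 199}}
`value = info["id"]["age"]` → value = 199
So value = 199

Answer: 199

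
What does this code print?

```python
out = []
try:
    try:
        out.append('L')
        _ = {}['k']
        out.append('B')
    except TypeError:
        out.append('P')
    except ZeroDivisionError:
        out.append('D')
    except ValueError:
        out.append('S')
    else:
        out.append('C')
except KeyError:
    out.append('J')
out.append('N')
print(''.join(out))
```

Execution trace: 'L' (try body) → 'J' (outer except KeyError) → 'N' (after the try/except). Output: LJN

Answer: LJN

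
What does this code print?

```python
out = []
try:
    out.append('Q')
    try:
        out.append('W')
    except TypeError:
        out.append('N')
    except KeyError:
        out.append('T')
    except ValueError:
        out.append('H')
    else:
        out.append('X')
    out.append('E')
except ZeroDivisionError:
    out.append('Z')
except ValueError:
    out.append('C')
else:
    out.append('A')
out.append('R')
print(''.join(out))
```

Execution trace: 'Q' (try body) → 'W' (inner try body, no exception) → 'X' (inner else) → 'E' (try body, no exception) → 'A' (else) → 'R' (after the try/except). Output: QWXEAR

Answer: QWXEAR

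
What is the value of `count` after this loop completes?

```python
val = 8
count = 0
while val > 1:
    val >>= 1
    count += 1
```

Count right shifts until 1
`count` takes the values: 0 → 1 → 2 → 3

Answer: 3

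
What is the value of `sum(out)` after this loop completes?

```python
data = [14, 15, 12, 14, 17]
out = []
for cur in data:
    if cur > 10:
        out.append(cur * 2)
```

Sum of doubled values > 10
`out` takes the values: [] → [28] → [28, 30] → [28, 30, 24] → [28, 30, 24, 28] → [28, 30, 24, 28, 34]
So `sum(out)` = 144

Answer: 144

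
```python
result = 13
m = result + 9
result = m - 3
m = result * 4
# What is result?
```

Trace:
`result = 13` → result = 13
`m = result + 9` → m = 22
`result = m - 3` → result = 19
`m = result * 4` → m = 76
So result = 19

Answer: 19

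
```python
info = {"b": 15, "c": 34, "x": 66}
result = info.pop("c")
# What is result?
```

Trace:
`info = {"b": 15, "c": 34, "x": 66}` → info = {'b': 15, 'c': 34, 'x': 66}
`result = info.pop("c")` → info = {'b': 15, 'x': 66}; result = 34
So result = 34

Answer: 34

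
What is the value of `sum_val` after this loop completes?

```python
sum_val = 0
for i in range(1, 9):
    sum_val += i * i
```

Sum of squares 1² to 8² = 204
`sum_val` takes the values: 0 → 1 → 5 → 14 → 30 → 55 → 91 → 140 → 204

Answer: 204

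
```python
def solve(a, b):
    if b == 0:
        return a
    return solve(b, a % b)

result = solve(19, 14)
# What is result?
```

solve(19, 14) -> solve(14, 5) -> solve(5, 4) -> solve(4, 1) -> solve(1, 0) -> 1

Answer: 1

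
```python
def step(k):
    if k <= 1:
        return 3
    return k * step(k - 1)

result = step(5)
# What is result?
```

step(5) = 5 * 4 * 3 * 2 * 3 = 360

Answer: 360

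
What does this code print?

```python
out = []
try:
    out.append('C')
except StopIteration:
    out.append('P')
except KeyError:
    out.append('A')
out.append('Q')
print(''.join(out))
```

Execution trace: 'C' (try body, no exception) → 'Q' (after the try/except). Output: CQ

Answer: CQ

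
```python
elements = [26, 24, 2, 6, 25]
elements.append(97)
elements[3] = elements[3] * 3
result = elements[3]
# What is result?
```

Trace:
`elements = [26, 24, 2, 6, 25]` → elements = [26, 24, 2, 6, 25]
`elements.append(97)` → elements = [26, 24, 2, 6, 25, 97]
`elements[3] = elements[3] * 3` → elements = [26, 24, 2, 18, 25, 97]
`result = elements[3]` → result = 18
So result = 18

Answer: 18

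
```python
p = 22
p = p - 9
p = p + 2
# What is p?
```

Trace:
`p = 22` → p = 22
`p = p - 9` → p = 13
`p = p + 2` → p = 15
So p = 15

Answer: 15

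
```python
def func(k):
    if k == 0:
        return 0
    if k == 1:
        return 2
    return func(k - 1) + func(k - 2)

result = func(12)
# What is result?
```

Build up from base cases: func(0)=0, func(1)=2, func(2)=2, func(3)=4, func(4)=6, func(5)=10, func(6)=16, ..., func(12)=288

Answer: 288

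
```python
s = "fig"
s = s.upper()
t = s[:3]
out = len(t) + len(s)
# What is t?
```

Trace:
`s = "fig"` → s = 'fig'
`s = s.upper()` → s = 'FIG'
`t = s[:3]` → t = 'FIG'
`out = len(t) + len(s)` → out = 6
So t = 'FIG'

Answer: 'FIG'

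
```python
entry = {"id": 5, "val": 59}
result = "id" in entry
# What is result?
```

Trace:
`entry = {"id": 5, "val": 59}` → entry = {'id': 5, 'val': 59}
`result = "id" in entry` → result = True
So result = True

Answer: True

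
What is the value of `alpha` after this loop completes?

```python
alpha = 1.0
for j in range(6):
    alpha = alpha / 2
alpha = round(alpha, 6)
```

Halving LR 6 times: 1 / 2^6
`alpha` takes the values: 1.0 → 0.5 → 0.25 → 0.125 → 0.0625 → 0.03125 → 0.015625

Answer: 0.015625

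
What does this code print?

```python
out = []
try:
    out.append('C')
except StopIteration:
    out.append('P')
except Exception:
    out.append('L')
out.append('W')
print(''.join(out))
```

Execution trace: 'C' (try body, no exception) → 'W' (after the try/except). Output: CW

Answer: CW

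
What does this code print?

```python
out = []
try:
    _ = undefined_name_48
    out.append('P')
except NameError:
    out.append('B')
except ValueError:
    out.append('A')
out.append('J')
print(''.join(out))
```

Execution trace: 'B' (except NameError) → 'J' (after the try/except). Output: BJ

Answer: BJ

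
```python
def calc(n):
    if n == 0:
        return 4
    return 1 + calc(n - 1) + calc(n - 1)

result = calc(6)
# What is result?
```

calc(n) = 1 + 2·calc(n-1), calc(0)=4. Closed form: (4+1)·2^6 - 1 = 319.

Answer: 319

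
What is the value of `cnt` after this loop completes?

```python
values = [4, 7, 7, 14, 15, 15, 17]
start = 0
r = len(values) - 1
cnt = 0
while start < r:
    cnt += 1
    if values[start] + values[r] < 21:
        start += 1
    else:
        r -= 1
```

Steps to find pair summing to 21
`cnt` takes the values: 0 → 1 → 2 → 3 → 4 → 5 → 6

Answer: 6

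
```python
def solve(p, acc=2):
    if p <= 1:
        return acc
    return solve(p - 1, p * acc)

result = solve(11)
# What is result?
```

Accumulator trace (n, acc): (11, 2) -> (10, 22) -> (9, 220) -> (8, 1980) -> (7, 15840) -> (6, 110880) -> (5, 665280) -> (4, 3326400) -> (3, 13305600) -> (2, 39916800) -> (1, 79833600) -> return 79833600

Answer: 79833600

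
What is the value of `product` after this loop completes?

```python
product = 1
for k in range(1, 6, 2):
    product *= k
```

Product of 1, 3, 5, ... up to 5
`product` takes the values: 1 → 3 → 15

Answer: 15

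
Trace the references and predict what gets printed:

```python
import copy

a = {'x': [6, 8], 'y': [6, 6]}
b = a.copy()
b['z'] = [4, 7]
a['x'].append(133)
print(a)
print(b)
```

Key concept: shallow copy of dict with mutable values.
Step by step:
`a = {'x': [6, 8], 'y': [6, 6]}` → a = {'x': [6, 8], 'y': [6, 6]}
`b = a.copy()` → b = {'x': [6, 8], 'y': [6, 6]}
`b['z'] = [4, 7]` → b = {'x': [6, 8], 'y': [6, 6], 'z': [4, 7]}
`a['x'].append(133)` → a = {'x': [6, 8, 133], 'y': [6, 6]}; b = {'x': [6, 8, 133], 'y': [6, 6], 'z': [4, 7]}
`print(a)` → prints {'x': [6, 8, 133], 'y': [6, 6]}
`print(b)` → prints {'x': [6, 8, 133], 'y': [6, 6], 'z': [4, 7]}

Answer:
{'x': [6, 8, 133], 'y': [6, 6]}
{'x': [6, 8, 133], 'y': [6, 6], 'z': [4, 7]}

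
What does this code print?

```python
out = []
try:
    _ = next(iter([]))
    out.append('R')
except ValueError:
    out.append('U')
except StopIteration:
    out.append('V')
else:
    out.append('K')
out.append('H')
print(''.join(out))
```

Execution trace: 'V' (except StopIteration) → 'H' (after the try/except). Output: VH

Answer: VH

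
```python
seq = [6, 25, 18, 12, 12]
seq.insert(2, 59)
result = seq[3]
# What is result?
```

Trace:
`seq = [6, 25, 18, 12, 12]` → seq = [6, 25, 18, 12, 12]
`seq.insert(2, 59)` → seq = [6, 25, 59, 18, 12, 12]
`result = seq[3]` → result = 18
So result = 18

Answer: 18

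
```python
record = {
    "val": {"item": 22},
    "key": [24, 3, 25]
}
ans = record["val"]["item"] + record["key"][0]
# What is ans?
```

Trace:
`record = { ...` → record = {'val': {'item': 22}, 'key': [24, 3, 25]}
`ans = record["val"]["item"] + record["key"][0]` → ans = 46
So ans = 46

Answer: 46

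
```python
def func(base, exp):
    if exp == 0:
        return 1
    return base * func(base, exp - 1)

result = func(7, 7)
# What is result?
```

func(7, 7) = 7 * 7 * 7 * 7 * 7 * 7 * 7 = 823543

Answer: 823543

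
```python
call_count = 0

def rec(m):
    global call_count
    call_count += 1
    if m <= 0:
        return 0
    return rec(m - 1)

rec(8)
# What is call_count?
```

Linear recursion stepping by 1: 9 calls from m=8 down to ≤0.

Answer: 9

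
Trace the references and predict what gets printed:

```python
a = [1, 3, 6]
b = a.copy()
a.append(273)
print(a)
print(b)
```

Key concept: list.copy() creates independent copy.
Step by step:
`a = [1, 3, 6]` → a = [1, 3, 6]
`b = a.copy()` → b = [1, 3, 6]
`a.append(273)` → a = [1, 3, 6, 273]
`print(a)` → prints [1, 3, 6, 273]
`print(b)` → prints [1, 3, 6]

Answer:
[1, 3, 6, 273]
[1, 3, 6]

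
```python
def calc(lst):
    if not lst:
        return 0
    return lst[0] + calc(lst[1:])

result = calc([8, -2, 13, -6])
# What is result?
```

8 + (-2) + 13 + (-6) + 0 = 13

Answer: 13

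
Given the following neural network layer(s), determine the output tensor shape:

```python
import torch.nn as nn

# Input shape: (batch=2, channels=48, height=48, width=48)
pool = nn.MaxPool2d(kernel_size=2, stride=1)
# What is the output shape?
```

Input: (2, 48, 48, 48) -> Output: (2, 48, 47, 47)

Answer: (2, 48, 47, 47)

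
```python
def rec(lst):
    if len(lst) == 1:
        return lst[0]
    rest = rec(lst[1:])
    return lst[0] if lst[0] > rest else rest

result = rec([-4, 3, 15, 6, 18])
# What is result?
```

Recursive max over [-4, 3, 15, 6, 18] = 18

Answer: 18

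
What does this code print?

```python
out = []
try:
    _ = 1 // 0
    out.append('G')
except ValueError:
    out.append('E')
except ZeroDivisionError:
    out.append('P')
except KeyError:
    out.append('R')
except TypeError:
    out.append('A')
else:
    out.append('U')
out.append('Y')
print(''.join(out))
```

Execution trace: 'P' (except ZeroDivisionError) → 'Y' (after the try/except). Output: PY

Answer: PY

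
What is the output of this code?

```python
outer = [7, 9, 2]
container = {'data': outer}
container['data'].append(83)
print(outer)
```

Key concept: dict holds reference to list.
Step by step:
`outer = [7, 9, 2]` → outer = [7, 9, 2]
`container = {'data': outer}` → container = {'data': [7, 9, 2]}
`container['data'].append(83)` → outer = [7, 9, 2, 83]; container = {'data': [7, 9, 2, 83]}
`print(outer)` → prints [7, 9, 2, 83]

Answer: [7, 9, 2, 83]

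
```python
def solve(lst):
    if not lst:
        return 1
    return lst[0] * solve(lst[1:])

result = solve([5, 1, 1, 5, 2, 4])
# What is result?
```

Product over [5, 1, 1, 5, 2, 4] = 5 * 1 * 1 * 5 * 2 * 4 = 200

Answer: 200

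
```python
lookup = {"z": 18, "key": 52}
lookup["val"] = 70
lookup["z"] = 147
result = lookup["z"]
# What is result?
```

Trace:
`lookup = {"z": 18, "key": 52}` → lookup = {'z': 18, 'key': 52}
`lookup["val"] = 70` → lookup = {'z': 18, 'key': 52, 'val': 70}
`lookup["z"] = 147` → lookup = {'z': 147, 'key': 52, 'val': 70}
`result = lookup["z"]` → result = 147
So result = 147

Answer: 147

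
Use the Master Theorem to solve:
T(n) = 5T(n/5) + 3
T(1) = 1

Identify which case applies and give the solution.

a=5, b=5, f(n)=3. log_5(5) = 1. Since c=0 < 1, Case 1 applies: T(n) = Θ(n^log_b(a)) = O(n).

Answer: O(n) - Case 1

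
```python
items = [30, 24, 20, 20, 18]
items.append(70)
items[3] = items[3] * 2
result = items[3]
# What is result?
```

Trace:
`items = [30, 24, 20, 20, 18]` → items = [30, 24, 20, 20, 18]
`items.append(70)` → items = [30, 24, 20, 20, 18, 70]
`items[3] = items[3] * 2` → items = [30, 24, 20, 40, 18, 70]
`result = items[3]` → result = 40
So result = 40

Answer: 40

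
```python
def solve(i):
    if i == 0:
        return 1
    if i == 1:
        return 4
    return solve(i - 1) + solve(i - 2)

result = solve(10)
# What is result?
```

Build up from base cases: solve(0)=1, solve(1)=4, solve(2)=5, solve(3)=9, solve(4)=14, solve(5)=23, solve(6)=37, ..., solve(10)=254

Answer: 254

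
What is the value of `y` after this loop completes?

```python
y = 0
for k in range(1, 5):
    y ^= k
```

XOR of 1 to 4
`y` takes the values: 0 → 1 → 3 → 0 → 4

Answer: 4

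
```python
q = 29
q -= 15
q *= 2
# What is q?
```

Trace:
`q = 29` → q = 29
`q -= 15` → q = 14
`q *= 2` → q = 28
So q = 28

Answer: 28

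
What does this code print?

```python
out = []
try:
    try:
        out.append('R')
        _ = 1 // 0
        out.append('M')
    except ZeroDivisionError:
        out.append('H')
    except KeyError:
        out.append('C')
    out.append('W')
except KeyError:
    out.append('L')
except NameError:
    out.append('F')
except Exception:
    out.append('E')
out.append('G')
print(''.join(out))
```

Execution trace: 'R' (inner try body) → 'H' (inner except ZeroDivisionError) → 'W' (try body, no exception) → 'G' (after the try/except). Output: RHWG

Answer: RHWG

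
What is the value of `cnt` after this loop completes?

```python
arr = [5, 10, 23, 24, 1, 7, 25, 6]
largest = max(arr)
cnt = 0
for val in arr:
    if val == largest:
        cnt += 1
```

Count of max value 25 in [5, 10, 23, 24, 1, 7, 25, 6]
`cnt` takes the values: 0 → 1

Answer: 1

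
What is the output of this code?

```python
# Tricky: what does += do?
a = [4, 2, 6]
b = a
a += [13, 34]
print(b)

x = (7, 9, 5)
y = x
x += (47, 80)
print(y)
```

Key concept: += behavior differs for mutable vs immutable.
Step by step:
`a = [4, 2, 6]` → a = [4, 2, 6]
`b = a` → b = [4, 2, 6] (same object as a)
`a += [13, 34]` → a = [4, 2, 6, 13, 34] (same object as b); b = [4, 2, 6, 13, 34] (same object as a)
`print(b)` → prints [4, 2, 6, 13, 34]
`x = (7, 9, 5)` → x = (7, 9, 5)
`y = x` → y = (7, 9, 5)
`x += (47, 80)` → x = (7, 9, 5, 47, 80)
`print(y)` → prints (7, 9, 5)

Answer:
[4, 2, 6, 13, 34]
(7, 9, 5)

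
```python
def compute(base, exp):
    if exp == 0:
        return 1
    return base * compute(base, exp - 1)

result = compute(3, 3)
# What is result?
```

compute(3, 3) = 3 * 3 * 3 = 27

Answer: 27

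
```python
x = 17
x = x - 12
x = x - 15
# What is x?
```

Trace:
`x = 17` → x = 17
`x = x - 12` → x = 5
`x = x - 15` → x = -10
So x = -10

Answer: -10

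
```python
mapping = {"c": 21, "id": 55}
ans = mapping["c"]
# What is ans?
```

Trace:
`mapping = {"c": 21, "id": 55}` → mapping = {'c': 21, 'id': 55}
`ans = mapping["c"]` → ans = 21
So ans = 21

Answer: 21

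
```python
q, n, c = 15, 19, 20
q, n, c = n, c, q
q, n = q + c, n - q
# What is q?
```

Trace:
`q, n, c = 15, 19, 20` → q = 15; n = 19; c = 20
`q, n, c = n, c, q` → q = 19; n = 20; c = 15
`q, n = q + c, n - q` → q = 34; n = 1
So q = 34

Answer: 34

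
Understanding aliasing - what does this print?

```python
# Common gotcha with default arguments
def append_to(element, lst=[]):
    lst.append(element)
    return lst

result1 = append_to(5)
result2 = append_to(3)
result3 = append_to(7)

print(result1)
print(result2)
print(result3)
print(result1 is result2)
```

Key concept: mutable default argument gotcha.
Step by step:
`result1 = append_to(5)` → result1 = [5]
`result2 = append_to(3)` → result1 = [5, 3] (same object as result2); result2 = [5, 3] (same object as result1)
`result3 = append_to(7)` → result1 = [5, 3, 7] (same object as result2, result3); result2 = [5, 3, 7] (same object as result1, result3); result3 = [5, 3, 7] (same object as result1, result2)
`print(result1)` → prints [5, 3, 7]
`print(result2)` → prints [5, 3, 7]
`print(result3)` → prints [5, 3, 7]
`print(result1 is result2)` → prints True

Answer:
[5, 3, 7]
[5, 3, 7]
[5, 3, 7]
True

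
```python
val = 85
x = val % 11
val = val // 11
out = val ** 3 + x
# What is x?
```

Trace:
`val = 85` → val = 85
`x = val % 11` → x = 8
`val = val // 11` → val = 7
`out = val ** 3 + x` → out = 351
So x = 8

Answer: 8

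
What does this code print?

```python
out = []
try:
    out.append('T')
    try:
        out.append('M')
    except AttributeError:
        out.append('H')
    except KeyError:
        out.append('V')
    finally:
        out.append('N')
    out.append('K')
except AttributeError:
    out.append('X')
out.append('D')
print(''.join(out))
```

Execution trace: 'T' (try body) → 'M' (inner try body, no exception) → 'N' (inner finally) → 'K' (try body, no exception) → 'D' (after the try/except). Output: TMNKD

Answer: TMNKD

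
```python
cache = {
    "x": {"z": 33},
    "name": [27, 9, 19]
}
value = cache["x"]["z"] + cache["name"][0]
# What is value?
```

Trace:
`cache = { ...` → cache = {'x': {'z': 33}, 'name': [27, 9, 19]}
`value = cache["x"]["z"] + cache["name"][0]` → value = 60
So value = 60

Answer: 60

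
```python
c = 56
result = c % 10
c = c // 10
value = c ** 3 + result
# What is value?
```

Trace:
`c = 56` → c = 56
`result = c % 10` → result = 6
`c = c // 10` → c = 5
`value = c ** 3 + result` → value = 131
So value = 131

Answer: 131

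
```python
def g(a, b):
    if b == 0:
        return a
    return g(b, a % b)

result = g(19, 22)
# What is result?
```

g(19, 22) -> g(22, 19) -> g(19, 3) -> g(3, 1) -> g(1, 0) -> 1

Answer: 1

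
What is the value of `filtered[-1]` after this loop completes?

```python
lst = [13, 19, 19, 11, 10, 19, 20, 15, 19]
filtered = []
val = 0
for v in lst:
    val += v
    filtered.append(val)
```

Cumulative sum ends at 145
`filtered` takes the values: [] → [13] → [13, 32] → [13, 32, 51] → [13, 32, 51, 62] → [13, 32, 51, 62, 72] → [13, 32, 51, 62, 72, 91] → [13, 32, 51, 62, 72, 91, 111] → [13, 32, 51, 62, 72, 91, 111, 126] → [13, 32, 51, 62, 72, 91, 111, 126, 145]
So `filtered[-1]` = 145

Answer: 145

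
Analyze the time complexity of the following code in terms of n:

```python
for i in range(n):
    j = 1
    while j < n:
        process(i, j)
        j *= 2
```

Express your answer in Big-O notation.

This is Linear outer loop, logarithmic inner loop. Time complexity: O(n log n).

Answer: O(n log n)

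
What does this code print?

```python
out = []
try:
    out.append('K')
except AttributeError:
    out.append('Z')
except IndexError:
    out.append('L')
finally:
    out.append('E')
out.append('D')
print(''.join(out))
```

Execution trace: 'K' (try body, no exception) → 'E' (finally) → 'D' (after the try/except). Output: KED

Answer: KED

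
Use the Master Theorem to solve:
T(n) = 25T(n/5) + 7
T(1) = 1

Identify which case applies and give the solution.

a=25, b=5, f(n)=7. log_5(25) = 2. Since c=0 < 2, Case 1 applies: T(n) = Θ(n^log_b(a)) = O(n^2).

Answer: O(n^2) - Case 1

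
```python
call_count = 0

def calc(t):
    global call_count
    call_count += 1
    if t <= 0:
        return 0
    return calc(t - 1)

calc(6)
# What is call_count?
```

Linear recursion stepping by 1: 7 calls from t=6 down to ≤0.

Answer: 7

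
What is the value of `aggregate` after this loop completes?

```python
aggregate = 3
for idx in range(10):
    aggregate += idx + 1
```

Start at 3, add 1 to 10 = 58
`aggregate` takes the values: 3 → 4 → 6 → 9 → 13 → 18 → 24 → 31 → 39 → 48 → 58

Answer: 58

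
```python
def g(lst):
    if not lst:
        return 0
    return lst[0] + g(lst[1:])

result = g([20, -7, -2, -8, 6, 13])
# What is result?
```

20 + (-7) + (-2) + (-8) + 6 + 13 + 0 = 22

Answer: 22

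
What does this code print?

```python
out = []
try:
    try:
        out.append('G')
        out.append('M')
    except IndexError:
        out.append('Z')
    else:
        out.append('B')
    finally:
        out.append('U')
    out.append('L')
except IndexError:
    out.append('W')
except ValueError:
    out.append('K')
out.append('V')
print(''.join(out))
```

Execution trace: 'G' (inner try body) → 'M' (inner try body, no exception) → 'B' (inner else) → 'U' (inner finally) → 'L' (try body, no exception) → 'V' (after the try/except). Output: GMBULV

Answer: GMBULV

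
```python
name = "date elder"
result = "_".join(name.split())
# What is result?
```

Trace:
`name = "date elder"` → name = 'date elder'
`result = "_".join(name.split())` → result = 'date_elder'
So result = 'date_elder'

Answer: 'date_elder'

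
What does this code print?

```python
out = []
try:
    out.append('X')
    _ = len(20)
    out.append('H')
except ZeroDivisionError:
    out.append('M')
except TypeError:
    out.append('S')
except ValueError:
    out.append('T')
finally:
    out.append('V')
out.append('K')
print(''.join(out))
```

Execution trace: 'X' (try body) → 'S' (except TypeError) → 'V' (finally) → 'K' (after the try/except). Output: XSVK

Answer: XSVK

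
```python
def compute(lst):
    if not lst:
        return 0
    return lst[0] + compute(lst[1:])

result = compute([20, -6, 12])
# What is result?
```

20 + (-6) + 12 + 0 = 26

Answer: 26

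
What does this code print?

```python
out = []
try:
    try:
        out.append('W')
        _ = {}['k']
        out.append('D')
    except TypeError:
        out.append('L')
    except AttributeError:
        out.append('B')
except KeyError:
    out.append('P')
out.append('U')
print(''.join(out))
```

Execution trace: 'W' (try body) → 'P' (outer except KeyError) → 'U' (after the try/except). Output: WPU

Answer: WPU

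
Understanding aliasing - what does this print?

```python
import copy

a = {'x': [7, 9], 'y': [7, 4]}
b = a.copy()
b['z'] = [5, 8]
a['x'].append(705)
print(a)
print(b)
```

Key concept: shallow copy of dict with mutable values.
Step by step:
`a = {'x': [7, 9], 'y': [7, 4]}` → a = {'x': [7, 9], 'y': [7, 4]}
`b = a.copy()` → b = {'x': [7, 9], 'y': [7, 4]}
`b['z'] = [5, 8]` → b = {'x': [7, 9], 'y': [7, 4], 'z': [5, 8]}
`a['x'].append(705)` → a = {'x': [7, 9, 705], 'y': [7, 4]}; b = {'x': [7, 9, 705], 'y': [7, 4], 'z': [5, 8]}
`print(a)` → prints {'x': [7, 9, 705], 'y': [7, 4]}
`print(b)` → prints {'x': [7, 9, 705], 'y': [7, 4], 'z': [5, 8]}

Answer:
{'x': [7, 9, 705], 'y': [7, 4]}
{'x': [7, 9, 705], 'y': [7, 4], 'z': [5, 8]}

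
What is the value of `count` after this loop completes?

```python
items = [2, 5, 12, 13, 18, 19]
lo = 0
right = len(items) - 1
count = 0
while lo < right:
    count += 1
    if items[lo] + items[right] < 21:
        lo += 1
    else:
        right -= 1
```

Steps to find pair summing to 21
`count` takes the values: 0 → 1 → 2 → 3 → 4 → 5

Answer: 5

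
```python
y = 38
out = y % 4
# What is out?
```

Trace:
`y = 38` → y = 38
`out = y % 4` → out = 2
So out = 2

Answer: 2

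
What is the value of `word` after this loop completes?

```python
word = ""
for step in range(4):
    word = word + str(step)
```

Concatenate digits 0 to 3
`word` takes the values: "" → "0" → "01" → "012" → "0123"

Answer: "0123"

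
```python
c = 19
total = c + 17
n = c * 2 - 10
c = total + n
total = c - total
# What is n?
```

Trace:
`c = 19` → c = 19
`total = c + 17` → total = 36
`n = c * 2 - 10` → n = 28
`c = total + n` → c = 64
`total = c - total` → total = 28
So n = 28

Answer: 28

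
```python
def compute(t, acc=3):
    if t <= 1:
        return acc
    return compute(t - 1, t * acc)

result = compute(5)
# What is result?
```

Accumulator trace (n, acc): (5, 3) -> (4, 15) -> (3, 60) -> (2, 180) -> (1, 360) -> return 360

Answer: 360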